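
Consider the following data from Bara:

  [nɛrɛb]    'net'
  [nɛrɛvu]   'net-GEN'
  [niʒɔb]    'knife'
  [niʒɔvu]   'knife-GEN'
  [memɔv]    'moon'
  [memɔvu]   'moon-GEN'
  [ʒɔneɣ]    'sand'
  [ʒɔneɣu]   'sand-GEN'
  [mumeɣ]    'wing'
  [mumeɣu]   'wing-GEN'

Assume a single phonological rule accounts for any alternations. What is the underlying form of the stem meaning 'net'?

The root 'net' surfaces as [nɛrɛb] and [nɛrɛvu], with a stem-final [b] ~ [v] alternation.
If /v/ were underlying and a rule turned it into [b] in isolation, 'moon' would also alternate; but it has [v] in both [memɔv] and [memɔvu].
The alternation reflects intervocalic spirantization: voiced stops become fricatives between vowels. /b/ is underlying.
So 'net' = /nɛrɛb/.

/nɛrɛb/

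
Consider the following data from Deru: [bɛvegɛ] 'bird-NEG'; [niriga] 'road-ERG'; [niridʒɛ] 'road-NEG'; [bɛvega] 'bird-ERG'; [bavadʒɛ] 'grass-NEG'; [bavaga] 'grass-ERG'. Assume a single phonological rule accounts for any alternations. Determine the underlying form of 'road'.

/niridʒ/

'road' shows [dʒ] ~ [g] at the end of the stem ([niridʒɛ] vs [niriga]).
But 'bird' keeps [g] in both environments ([bɛvegɛ], [bɛvega]), so there is no rule changing /g/ to [dʒ] before the NEG suffix.
The alternation reflects depalatalization: palato-alveolar /dʒ/ becomes [g] when no front vowel follows. /dʒ/ is underlying.
The underlying form of 'road' is therefore /niridʒ/.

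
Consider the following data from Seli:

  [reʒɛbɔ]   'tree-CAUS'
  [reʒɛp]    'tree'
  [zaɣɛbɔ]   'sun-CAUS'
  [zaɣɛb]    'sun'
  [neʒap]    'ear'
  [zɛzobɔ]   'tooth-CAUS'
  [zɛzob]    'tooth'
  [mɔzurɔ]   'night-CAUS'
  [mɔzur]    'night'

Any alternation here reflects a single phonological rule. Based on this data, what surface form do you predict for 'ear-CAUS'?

'tree' shows [b] ~ [p] at the end of the stem ([reʒɛbɔ] vs [reʒɛp]).
But 'sun' keeps [b] in both environments ([zaɣɛbɔ], [zaɣɛb]), so there is no rule changing /b/ to [p] in isolation.
The underlying segment must be /p/; voiceless stops become voiced between vowels, yielding [b] there.
From [neʒap] the stem 'ear' is /neʒap/; between vowels this yields [neʒabɔ].

[neʒabɔ]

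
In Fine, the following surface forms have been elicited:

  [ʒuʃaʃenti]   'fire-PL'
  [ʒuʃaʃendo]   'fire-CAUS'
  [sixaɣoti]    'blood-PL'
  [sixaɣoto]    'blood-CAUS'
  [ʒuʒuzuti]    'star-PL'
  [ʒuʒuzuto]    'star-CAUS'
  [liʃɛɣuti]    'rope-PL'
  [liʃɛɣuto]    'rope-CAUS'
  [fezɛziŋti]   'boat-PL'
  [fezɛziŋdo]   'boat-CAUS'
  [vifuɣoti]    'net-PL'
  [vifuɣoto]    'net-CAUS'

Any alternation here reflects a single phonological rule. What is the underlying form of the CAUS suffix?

The CAUS morpheme has two allomorphs, [-do] and [-to].
By contrast the PL suffix keeps its initial [t] throughout — that segment must be underlying.
So the underlying form is /-do/, and voiced stops become voiceless after a vowel.

/-do/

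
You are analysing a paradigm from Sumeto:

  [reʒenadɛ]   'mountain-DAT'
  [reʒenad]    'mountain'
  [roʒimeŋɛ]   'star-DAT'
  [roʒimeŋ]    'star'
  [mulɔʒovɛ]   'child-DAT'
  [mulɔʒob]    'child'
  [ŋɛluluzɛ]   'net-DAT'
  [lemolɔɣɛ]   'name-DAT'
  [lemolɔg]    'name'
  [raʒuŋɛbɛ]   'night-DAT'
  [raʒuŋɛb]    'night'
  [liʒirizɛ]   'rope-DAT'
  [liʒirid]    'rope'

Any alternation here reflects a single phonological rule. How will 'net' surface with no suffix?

[ŋɛlulud]

The root 'rope' surfaces as [liʒirizɛ] and [liʒirid], with a stem-final [z] ~ [d] alternation.
But 'mountain' keeps [d] in both environments ([reʒenadɛ], [reʒenad]), so there is no rule changing /d/ to [z] before the DAT suffix.
The alternation reflects word-final hardening: voiced fricatives become stops word-finally. /z/ is underlying.
The one attested form of 'net', [ŋɛluluzɛ], shows underlying /ŋɛluluz/. Applying the same rule word-finally gives [ŋɛlulud].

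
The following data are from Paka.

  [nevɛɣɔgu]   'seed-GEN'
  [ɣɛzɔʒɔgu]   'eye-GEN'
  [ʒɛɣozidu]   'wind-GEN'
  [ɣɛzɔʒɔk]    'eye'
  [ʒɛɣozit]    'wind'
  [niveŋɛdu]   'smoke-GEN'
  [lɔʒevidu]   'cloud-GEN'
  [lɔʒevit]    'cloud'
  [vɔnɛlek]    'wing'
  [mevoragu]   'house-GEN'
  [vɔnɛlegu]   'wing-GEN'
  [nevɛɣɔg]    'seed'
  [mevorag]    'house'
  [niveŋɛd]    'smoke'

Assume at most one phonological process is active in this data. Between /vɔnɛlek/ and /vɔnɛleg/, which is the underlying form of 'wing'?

'wing' shows [k] ~ [g] at the end of the stem ([vɔnɛlek] vs [vɔnɛlegu]).
Compare 'house', with invariant [g] in [mevorag] and [mevoragu]: an analysis with underlying /g/ and a rule producing [k] in isolation would wrongly predict alternation here too.
The alternation reflects intervocalic voicing: voiceless stops become voiced between vowels. /k/ is underlying.

/vɔnɛlek/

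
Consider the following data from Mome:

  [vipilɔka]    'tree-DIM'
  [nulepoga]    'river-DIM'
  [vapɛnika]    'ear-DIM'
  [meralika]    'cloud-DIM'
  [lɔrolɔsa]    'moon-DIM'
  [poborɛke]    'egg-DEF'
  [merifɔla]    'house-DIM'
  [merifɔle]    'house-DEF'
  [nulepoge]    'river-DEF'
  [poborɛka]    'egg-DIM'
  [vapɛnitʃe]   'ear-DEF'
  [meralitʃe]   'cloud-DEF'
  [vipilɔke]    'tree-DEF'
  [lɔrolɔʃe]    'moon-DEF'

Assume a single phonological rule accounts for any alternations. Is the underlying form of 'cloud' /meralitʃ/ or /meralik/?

/meralitʃ/

The root 'cloud' surfaces as [meralika] and [meralitʃe], with a stem-final [k] ~ [tʃ] alternation.
But 'tree' keeps [k] in both environments ([vipilɔka], [vipilɔke]), so there is no rule changing /k/ to [tʃ] before the DEF suffix.
So /tʃ/ is underlying, and a rule of depalatalization — palato-alveolar /tʃ/ and /ʃ/ become [k] and [s] when no front vowel follows — gives [k].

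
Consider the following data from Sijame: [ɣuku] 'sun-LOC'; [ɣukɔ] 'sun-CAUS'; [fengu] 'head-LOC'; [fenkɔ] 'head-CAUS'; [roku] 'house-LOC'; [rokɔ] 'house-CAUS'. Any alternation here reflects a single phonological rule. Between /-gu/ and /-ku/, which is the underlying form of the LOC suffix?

The LOC suffix surfaces as [-gu] and [-ku], depending on the final segment of the stem.
The CAUS suffix, which begins with [k], is invariant after every stem; so [k] is not altered by any rule here.
The LOC suffix is therefore /-gu/ underlyingly, with post-vocalic devoicing: voiced stops become voiceless after a vowel.

/-gu/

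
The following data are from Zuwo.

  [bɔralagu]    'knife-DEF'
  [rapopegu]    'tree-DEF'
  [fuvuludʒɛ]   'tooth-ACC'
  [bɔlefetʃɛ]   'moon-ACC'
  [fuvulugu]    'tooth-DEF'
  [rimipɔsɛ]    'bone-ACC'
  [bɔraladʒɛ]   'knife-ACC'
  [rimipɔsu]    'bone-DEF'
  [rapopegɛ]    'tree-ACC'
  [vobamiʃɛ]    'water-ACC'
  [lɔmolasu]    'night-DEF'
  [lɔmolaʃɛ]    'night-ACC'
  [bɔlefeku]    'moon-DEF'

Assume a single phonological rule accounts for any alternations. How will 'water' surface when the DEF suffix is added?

[vobamisu]

The stem for 'night' ends in [s] in [lɔmolasu] but [ʃ] in [lɔmolaʃɛ].
But 'bone' keeps [s] in both environments ([rimipɔsu], [rimipɔsɛ]), so there is no rule changing /s/ to [ʃ] before the ACC suffix.
The alternation reflects depalatalization: palato-alveolar /tʃ/, /dʒ/ and /ʃ/ become [k], [g] and [s] when no front vowel follows. /ʃ/ is underlying.
From [vobamiʃɛ] the stem 'water' is /vobamiʃ/; when no front vowel follows this yields [vobamisu].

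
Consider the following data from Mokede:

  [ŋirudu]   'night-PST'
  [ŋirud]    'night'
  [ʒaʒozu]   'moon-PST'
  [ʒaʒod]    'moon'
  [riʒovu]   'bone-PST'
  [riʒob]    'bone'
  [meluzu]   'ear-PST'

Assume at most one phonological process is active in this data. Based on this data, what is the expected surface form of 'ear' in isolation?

In [ʒaʒozu] and [ʒaʒod] the final segment of 'moon' alternates: [z] ~ [d].
But 'night' keeps [d] in both environments ([ŋirudu], [ŋirud]), so there is no rule changing /d/ to [z] before the PST suffix.
The alternation reflects word-final hardening: voiced fricatives become stops word-finally. /z/ is underlying.
The one attested form of 'ear', [meluzu], shows underlying /meluz/. Applying the same rule word-finally gives [melud].

[melud]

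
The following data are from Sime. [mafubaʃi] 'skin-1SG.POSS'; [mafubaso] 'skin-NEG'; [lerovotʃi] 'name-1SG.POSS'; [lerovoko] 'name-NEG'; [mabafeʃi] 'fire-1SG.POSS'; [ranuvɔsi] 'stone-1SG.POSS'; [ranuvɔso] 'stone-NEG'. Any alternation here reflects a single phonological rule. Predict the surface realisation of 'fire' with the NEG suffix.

[mabafeso]

The root 'skin' surfaces as [mafubaʃi] and [mafubaso], with a stem-final [ʃ] ~ [s] alternation.
Compare 'stone', with invariant [s] in [ranuvɔsi] and [ranuvɔso]: an analysis with underlying /s/ and a rule producing [ʃ] before the 1SG.POSS suffix would wrongly predict alternation here too.
The alternation reflects depalatalization: palato-alveolar /tʃ/ and /ʃ/ become [k] and [s] when no front vowel follows. /ʃ/ is underlying.
The one attested form of 'fire', [mabafeʃi], shows underlying /mabafeʃ/. Applying the same rule when no front vowel follows gives [mabafeso].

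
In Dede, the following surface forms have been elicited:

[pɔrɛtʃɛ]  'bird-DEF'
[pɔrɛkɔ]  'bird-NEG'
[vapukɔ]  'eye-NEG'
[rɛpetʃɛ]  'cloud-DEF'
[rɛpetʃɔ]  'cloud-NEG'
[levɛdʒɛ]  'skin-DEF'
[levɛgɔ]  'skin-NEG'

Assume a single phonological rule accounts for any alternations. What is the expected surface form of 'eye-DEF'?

[vaputʃɛ]

'bird' shows [tʃ] ~ [k] at the end of the stem ([pɔrɛtʃɛ] vs [pɔrɛkɔ]).
But 'cloud' keeps [tʃ] in both environments ([rɛpetʃɛ], [rɛpetʃɔ]), so there is no rule changing /tʃ/ to [k] before the NEG suffix.
So /k/ is underlying, and a rule of palatalization before a front vowel — /k/ and /g/ become palato-alveolar [tʃ] and [dʒ] before a front vowel — gives [tʃ].
From [vapukɔ] the stem 'eye' is /vapuk/; before a front vowel this yields [vaputʃɛ].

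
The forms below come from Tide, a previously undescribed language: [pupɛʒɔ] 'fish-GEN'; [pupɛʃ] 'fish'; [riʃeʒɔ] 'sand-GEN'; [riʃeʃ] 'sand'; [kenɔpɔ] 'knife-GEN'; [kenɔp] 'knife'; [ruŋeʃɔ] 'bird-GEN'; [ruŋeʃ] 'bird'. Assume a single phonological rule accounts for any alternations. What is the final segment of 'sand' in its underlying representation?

/ʒ/

'sand' shows [ʒ] ~ [ʃ] at the end of the stem ([riʃeʒɔ] vs [riʃeʃ]).
Compare 'bird', with invariant [ʃ] in [ruŋeʃɔ] and [ruŋeʃ]: an analysis with underlying /ʃ/ and a rule producing [ʒ] before the GEN suffix would wrongly predict alternation here too.
So /ʒ/ is underlying, and a rule of word-final obstruent devoicing — voiced obstruents become voiceless word-finally — gives [ʃ].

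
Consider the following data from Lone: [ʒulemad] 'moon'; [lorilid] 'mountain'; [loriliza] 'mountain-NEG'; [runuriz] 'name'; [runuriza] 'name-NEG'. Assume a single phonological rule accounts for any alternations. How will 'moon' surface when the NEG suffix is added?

In [lorilid] and [loriliza] the final segment of 'mountain' alternates: [d] ~ [z].
But 'name' keeps [z] in both environments ([runuriz], [runuriza]), so there is no rule changing /z/ to [d] in isolation.
The underlying segment must be /d/; voiced stops become fricatives between vowels, yielding [z] there.
From [ʒulemad] the stem 'moon' is /ʒulemad/; between vowels this yields [ʒulemaza].

[ʒulemaza]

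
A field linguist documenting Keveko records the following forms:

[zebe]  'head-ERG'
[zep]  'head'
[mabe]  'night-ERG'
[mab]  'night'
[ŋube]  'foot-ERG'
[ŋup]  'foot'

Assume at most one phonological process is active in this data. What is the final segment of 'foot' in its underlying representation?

The stem for 'foot' ends in [b] in [ŋube] but [p] in [ŋup].
Compare 'night', with invariant [b] in [mabe] and [mab]: an analysis with underlying /b/ and a rule producing [p] in isolation would wrongly predict alternation here too.
Therefore /p/ is basic and [b] is derived by intervocalic voicing (voiceless stops become voiced between vowels).

/p/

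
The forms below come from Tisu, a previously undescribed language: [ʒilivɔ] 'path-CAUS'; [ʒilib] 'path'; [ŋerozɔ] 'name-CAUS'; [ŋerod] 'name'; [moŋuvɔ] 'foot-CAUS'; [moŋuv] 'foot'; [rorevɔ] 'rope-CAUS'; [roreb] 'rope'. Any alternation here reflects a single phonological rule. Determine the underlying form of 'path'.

The stem for 'path' ends in [v] in [ʒilivɔ] but [b] in [ʒilib].
But 'foot' keeps [v] in both environments ([moŋuvɔ], [moŋuv]), so there is no rule changing /v/ to [b] in isolation.
The underlying segment must be /b/; voiced stops become fricatives between vowels, yielding [v] there.

/ʒilib/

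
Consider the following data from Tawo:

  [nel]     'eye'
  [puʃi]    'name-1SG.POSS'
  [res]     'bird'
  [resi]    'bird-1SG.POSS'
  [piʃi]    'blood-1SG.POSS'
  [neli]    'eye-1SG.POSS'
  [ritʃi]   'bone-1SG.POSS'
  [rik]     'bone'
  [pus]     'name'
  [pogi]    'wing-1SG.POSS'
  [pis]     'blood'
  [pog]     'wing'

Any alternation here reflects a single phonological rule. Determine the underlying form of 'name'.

/puʃ/

The stem for 'name' ends in [ʃ] in [puʃi] but [s] in [pus].
If /s/ were underlying and a rule turned it into [ʃ] before the 1SG.POSS suffix, 'bird' would also alternate; but it has [s] in both [resi] and [res].
Therefore /ʃ/ is basic and [s] is derived by depalatalization (palato-alveolar /tʃ/ and /ʃ/ become [k] and [s] when no front vowel follows).
Hence 'name' is /puʃ/ underlyingly.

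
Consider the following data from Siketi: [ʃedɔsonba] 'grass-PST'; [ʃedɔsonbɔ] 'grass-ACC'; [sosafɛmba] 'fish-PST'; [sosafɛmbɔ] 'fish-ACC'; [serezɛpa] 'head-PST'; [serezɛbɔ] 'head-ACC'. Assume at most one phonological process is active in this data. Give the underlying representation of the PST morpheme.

/-pa/

The PST morpheme has two allomorphs, [-ba] and [-pa].
By contrast the ACC suffix keeps its initial [b] throughout — that segment must be underlying.
The PST suffix is therefore /-pa/ underlyingly, with post-nasal voicing: voiceless stops become voiced after a nasal.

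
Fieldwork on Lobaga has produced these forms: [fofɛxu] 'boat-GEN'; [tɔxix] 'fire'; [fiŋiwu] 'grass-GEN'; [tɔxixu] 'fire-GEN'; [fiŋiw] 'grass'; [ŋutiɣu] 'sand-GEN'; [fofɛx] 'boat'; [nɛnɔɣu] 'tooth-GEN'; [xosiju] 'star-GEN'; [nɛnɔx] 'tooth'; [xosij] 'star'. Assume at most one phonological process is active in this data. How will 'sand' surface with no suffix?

The root 'tooth' surfaces as [nɛnɔx] and [nɛnɔɣu], with a stem-final [x] ~ [ɣ] alternation.
The stem 'fire' ([tɔxix], [tɔxixu]) shows [x] unchanged in both environments, so [x] cannot be basic with [ɣ] derived before the GEN suffix.
The alternation reflects word-final obstruent devoicing: voiced obstruents become voiceless word-finally. /ɣ/ is underlying.
The one attested form of 'sand', [ŋutiɣu], shows underlying /ŋutiɣ/. Applying the same rule word-finally gives [ŋutix].

[ŋutix]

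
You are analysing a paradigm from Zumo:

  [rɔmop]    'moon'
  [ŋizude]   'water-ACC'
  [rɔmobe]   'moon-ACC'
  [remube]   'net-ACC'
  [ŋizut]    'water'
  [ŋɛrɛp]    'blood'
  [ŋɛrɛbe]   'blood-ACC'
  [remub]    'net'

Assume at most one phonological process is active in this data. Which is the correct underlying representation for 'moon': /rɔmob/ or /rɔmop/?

/rɔmop/

'moon' shows [b] ~ [p] at the end of the stem ([rɔmobe] vs [rɔmop]).
Compare 'net', with invariant [b] in [remube] and [remub]: an analysis with underlying /b/ and a rule producing [p] in isolation would wrongly predict alternation here too.
So /p/ is underlying, and a rule of intervocalic voicing — voiceless stops become voiced between vowels — gives [b].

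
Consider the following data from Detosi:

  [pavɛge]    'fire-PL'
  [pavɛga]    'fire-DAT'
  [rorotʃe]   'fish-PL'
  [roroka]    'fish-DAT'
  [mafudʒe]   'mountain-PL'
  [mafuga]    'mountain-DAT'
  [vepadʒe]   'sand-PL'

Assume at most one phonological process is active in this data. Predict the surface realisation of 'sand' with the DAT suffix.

In [mafudʒe] and [mafuga] the final segment of 'mountain' alternates: [dʒ] ~ [g].
The stem 'fire' ([pavɛge], [pavɛga]) shows [g] unchanged in both environments, so [g] cannot be basic with [dʒ] derived before the PL suffix.
So /dʒ/ is underlying, and a rule of depalatalization — palato-alveolar /tʃ/ and /dʒ/ become [k] and [g] when no front vowel follows — gives [g].
The one attested form of 'sand', [vepadʒe], shows underlying /vepadʒ/. Applying the same rule when no front vowel follows gives [vepaga].

[vepaga]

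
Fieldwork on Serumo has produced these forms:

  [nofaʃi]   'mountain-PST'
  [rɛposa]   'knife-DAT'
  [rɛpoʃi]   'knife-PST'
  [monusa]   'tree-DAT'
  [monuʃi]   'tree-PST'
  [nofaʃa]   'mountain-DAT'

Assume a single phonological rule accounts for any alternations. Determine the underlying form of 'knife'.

/rɛpos/

'knife' shows [s] ~ [ʃ] at the end of the stem ([rɛposa] vs [rɛpoʃi]).
But 'mountain' keeps [ʃ] in both environments ([nofaʃa], [nofaʃi]), so there is no rule changing /ʃ/ to [s] before the DAT suffix.
The underlying segment must be /s/; /s/ becomes palato-alveolar [ʃ] before a front vowel, yielding [ʃ] there.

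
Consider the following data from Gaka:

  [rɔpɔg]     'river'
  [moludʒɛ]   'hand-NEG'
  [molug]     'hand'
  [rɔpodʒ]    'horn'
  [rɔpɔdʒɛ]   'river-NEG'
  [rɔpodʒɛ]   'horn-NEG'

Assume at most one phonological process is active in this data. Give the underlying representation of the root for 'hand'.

/molug/

In [molug] and [moludʒɛ] the final segment of 'hand' alternates: [g] ~ [dʒ].
Compare 'horn', with invariant [dʒ] in [rɔpodʒ] and [rɔpodʒɛ]: an analysis with underlying /dʒ/ and a rule producing [g] in isolation would wrongly predict alternation here too.
The alternation reflects palatalization before a front vowel: /g/ becomes palato-alveolar [dʒ] before a front vowel. /g/ is underlying.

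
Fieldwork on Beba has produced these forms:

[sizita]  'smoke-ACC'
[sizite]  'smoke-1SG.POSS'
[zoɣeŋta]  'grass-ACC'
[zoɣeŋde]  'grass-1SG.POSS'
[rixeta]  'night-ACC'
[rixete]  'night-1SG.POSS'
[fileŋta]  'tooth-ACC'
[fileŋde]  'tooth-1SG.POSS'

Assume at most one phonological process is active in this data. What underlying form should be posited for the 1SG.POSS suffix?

The 1SG.POSS suffix surfaces as [-de] and [-te], depending on the final segment of the stem.
By contrast the ACC suffix keeps its initial [t] throughout — that segment must be underlying.
The 1SG.POSS suffix is therefore /-de/ underlyingly, with post-vocalic devoicing: voiced stops become voiceless after a vowel.

/-de/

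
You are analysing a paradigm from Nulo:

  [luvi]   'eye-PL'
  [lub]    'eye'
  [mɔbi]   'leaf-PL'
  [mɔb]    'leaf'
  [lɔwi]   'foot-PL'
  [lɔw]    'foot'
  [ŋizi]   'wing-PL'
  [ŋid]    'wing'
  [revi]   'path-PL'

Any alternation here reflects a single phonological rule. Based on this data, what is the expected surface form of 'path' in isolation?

[reb]

In [luvi] and [lub] the final segment of 'eye' alternates: [v] ~ [b].
But 'leaf' keeps [b] in both environments ([mɔbi], [mɔb]), so there is no rule changing /b/ to [v] before the PL suffix.
So /v/ is underlying, and a rule of word-final hardening — voiced fricatives become stops word-finally — gives [b].
From [revi] the stem 'path' is /rev/; word-finally this yields [reb].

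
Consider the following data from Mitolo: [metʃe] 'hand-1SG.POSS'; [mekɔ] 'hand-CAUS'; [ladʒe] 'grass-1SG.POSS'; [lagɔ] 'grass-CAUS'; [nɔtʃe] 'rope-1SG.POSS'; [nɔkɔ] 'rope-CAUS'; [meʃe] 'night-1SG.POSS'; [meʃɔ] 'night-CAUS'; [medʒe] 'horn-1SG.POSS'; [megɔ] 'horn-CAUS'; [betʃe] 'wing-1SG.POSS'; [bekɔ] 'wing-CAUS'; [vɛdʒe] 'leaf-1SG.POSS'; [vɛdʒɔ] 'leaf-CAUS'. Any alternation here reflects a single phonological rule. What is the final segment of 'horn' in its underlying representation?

/g/

The stem for 'horn' ends in [dʒ] in [medʒe] but [g] in [megɔ].
Compare 'leaf', with invariant [dʒ] in [vɛdʒe] and [vɛdʒɔ]: an analysis with underlying /dʒ/ and a rule producing [g] before the CAUS suffix would wrongly predict alternation here too.
Therefore /g/ is basic and [dʒ] is derived by palatalization before a front vowel (/k/ and /g/ become palato-alveolar [tʃ] and [dʒ] before a front vowel).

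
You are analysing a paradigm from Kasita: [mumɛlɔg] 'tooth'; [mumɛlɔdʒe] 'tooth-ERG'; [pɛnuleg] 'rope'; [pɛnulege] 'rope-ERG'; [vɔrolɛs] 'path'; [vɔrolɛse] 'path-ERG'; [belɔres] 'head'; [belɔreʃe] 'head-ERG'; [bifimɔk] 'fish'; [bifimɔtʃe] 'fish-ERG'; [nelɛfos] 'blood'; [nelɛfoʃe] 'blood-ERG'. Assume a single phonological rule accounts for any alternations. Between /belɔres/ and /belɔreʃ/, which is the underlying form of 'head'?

/belɔreʃ/

'head' shows [s] ~ [ʃ] at the end of the stem ([belɔres] vs [belɔreʃe]).
Compare 'path', with invariant [s] in [vɔrolɛs] and [vɔrolɛse]: an analysis with underlying /s/ and a rule producing [ʃ] before the ERG suffix would wrongly predict alternation here too.
The underlying segment must be /ʃ/; palato-alveolar /tʃ/, /dʒ/ and /ʃ/ become [k], [g] and [s] when no front vowel follows, yielding [s] there.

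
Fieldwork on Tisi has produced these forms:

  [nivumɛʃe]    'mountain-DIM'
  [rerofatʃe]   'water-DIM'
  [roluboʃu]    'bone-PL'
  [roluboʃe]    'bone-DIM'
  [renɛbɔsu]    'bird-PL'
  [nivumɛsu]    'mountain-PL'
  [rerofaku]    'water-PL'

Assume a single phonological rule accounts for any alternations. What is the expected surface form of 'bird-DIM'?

[renɛbɔʃe]

The root 'mountain' surfaces as [nivumɛʃe] and [nivumɛsu], with a stem-final [ʃ] ~ [s] alternation.
If /ʃ/ were underlying and a rule turned it into [s] before the PL suffix, 'bone' would also alternate; but it has [ʃ] in both [roluboʃe] and [roluboʃu].
Therefore /s/ is basic and [ʃ] is derived by palatalization before a front vowel (/k/ and /s/ become palato-alveolar [tʃ] and [ʃ] before a front vowel).
From [renɛbɔsu] the stem 'bird' is /renɛbɔs/; before a front vowel this yields [renɛbɔʃe].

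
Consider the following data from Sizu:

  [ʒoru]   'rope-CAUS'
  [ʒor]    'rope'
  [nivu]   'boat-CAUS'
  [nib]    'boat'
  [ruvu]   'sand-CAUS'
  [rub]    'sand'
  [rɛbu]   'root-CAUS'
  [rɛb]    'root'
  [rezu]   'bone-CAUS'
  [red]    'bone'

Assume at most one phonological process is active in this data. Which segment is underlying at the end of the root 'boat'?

'boat' shows [v] ~ [b] at the end of the stem ([nivu] vs [nib]).
But 'root' keeps [b] in both environments ([rɛbu], [rɛb]), so there is no rule changing /b/ to [v] before the CAUS suffix.
The underlying segment must be /v/; voiced fricatives become stops word-finally, yielding [b] there.

/v/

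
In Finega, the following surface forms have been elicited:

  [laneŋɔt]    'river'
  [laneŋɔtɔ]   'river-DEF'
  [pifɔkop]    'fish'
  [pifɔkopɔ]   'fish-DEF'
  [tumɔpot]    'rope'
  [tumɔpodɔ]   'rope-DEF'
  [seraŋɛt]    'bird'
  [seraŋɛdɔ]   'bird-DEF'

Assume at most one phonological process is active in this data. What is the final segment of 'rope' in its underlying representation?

'rope' shows [t] ~ [d] at the end of the stem ([tumɔpot] vs [tumɔpodɔ]).
If /t/ were underlying and a rule turned it into [d] before the DEF suffix, 'river' would also alternate; but it has [t] in both [laneŋɔt] and [laneŋɔtɔ].
The underlying segment must be /d/; voiced obstruents become voiceless word-finally, yielding [t] there.

/d/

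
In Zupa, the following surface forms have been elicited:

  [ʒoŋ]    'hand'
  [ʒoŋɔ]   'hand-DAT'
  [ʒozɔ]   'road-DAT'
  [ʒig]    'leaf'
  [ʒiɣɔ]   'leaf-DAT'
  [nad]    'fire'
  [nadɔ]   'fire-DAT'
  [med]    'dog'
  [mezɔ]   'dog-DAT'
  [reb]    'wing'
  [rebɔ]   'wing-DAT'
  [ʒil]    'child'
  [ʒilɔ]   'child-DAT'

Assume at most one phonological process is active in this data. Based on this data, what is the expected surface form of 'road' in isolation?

[ʒod]

The stem for 'dog' ends in [d] in [med] but [z] in [mezɔ].
Compare 'fire', with invariant [d] in [nad] and [nadɔ]: an analysis with underlying /d/ and a rule producing [z] before the DAT suffix would wrongly predict alternation here too.
The underlying segment must be /z/; voiced fricatives become stops word-finally, yielding [d] there.
The one attested form of 'road', [ʒozɔ], shows underlying /ʒoz/. Applying the same rule word-finally gives [ʒod].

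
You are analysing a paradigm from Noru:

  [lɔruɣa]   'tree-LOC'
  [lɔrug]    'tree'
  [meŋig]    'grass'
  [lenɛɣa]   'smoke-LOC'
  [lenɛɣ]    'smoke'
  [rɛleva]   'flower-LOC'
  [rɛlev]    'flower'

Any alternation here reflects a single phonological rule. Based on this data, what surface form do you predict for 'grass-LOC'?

The root 'tree' surfaces as [lɔruɣa] and [lɔrug], with a stem-final [ɣ] ~ [g] alternation.
Compare 'smoke', with invariant [ɣ] in [lenɛɣa] and [lenɛɣ]: an analysis with underlying /ɣ/ and a rule producing [g] in isolation would wrongly predict alternation here too.
So /g/ is underlying, and a rule of intervocalic spirantization — voiced stops become fricatives between vowels — gives [ɣ].
From [meŋig] the stem 'grass' is /meŋig/; between vowels this yields [meŋiɣa].

[meŋiɣa]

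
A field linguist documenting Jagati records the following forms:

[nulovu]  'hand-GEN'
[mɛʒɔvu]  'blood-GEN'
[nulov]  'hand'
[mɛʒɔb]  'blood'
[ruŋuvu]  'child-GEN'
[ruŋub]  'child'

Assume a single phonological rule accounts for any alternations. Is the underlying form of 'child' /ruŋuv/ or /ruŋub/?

In [ruŋub] and [ruŋuvu] the final segment of 'child' alternates: [b] ~ [v].
The stem 'hand' ([nulov], [nulovu]) shows [v] unchanged in both environments, so [v] cannot be basic with [b] derived in isolation.
So /b/ is underlying, and a rule of intervocalic spirantization — voiced stops become fricatives between vowels — gives [v].

/ruŋub/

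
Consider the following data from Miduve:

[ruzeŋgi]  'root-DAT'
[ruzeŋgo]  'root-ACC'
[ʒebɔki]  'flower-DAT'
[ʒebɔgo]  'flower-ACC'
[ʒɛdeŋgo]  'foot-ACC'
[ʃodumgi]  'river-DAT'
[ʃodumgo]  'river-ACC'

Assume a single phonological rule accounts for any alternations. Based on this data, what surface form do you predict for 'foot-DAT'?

The DAT morpheme has two allomorphs, [-gi] and [-ki].
The ACC suffix, which begins with [g], is invariant after every stem; so [g] is not altered by any rule here.
The DAT suffix is therefore /-ki/ underlyingly, with post-nasal voicing: voiceless stops become voiced after a nasal.
After 'foot', which ends in a nasal, the suffix surfaces as [-gi], giving [ʒɛdeŋgi].

[ʒɛdeŋgi]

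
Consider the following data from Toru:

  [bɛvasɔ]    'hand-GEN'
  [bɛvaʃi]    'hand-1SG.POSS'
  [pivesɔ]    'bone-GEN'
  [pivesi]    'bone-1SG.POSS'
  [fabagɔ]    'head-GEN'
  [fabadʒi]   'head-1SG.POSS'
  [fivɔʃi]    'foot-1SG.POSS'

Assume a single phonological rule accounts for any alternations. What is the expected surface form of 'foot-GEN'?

[fivɔsɔ]

The root 'hand' surfaces as [bɛvasɔ] and [bɛvaʃi], with a stem-final [s] ~ [ʃ] alternation.
The stem 'bone' ([pivesɔ], [pivesi]) shows [s] unchanged in both environments, so [s] cannot be basic with [ʃ] derived before the 1SG.POSS suffix.
Therefore /ʃ/ is basic and [s] is derived by depalatalization (palato-alveolar /dʒ/ and /ʃ/ become [g] and [s] when no front vowel follows).
The one attested form of 'foot', [fivɔʃi], shows underlying /fivɔʃ/. Applying the same rule when no front vowel follows gives [fivɔsɔ].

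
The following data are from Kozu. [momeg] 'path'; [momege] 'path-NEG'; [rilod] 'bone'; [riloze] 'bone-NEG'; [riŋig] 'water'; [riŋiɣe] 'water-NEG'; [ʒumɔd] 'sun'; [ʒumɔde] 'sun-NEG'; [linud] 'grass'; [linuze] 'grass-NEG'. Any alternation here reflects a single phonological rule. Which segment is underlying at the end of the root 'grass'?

/z/

In [linud] and [linuze] the final segment of 'grass' alternates: [d] ~ [z].
The stem 'sun' ([ʒumɔd], [ʒumɔde]) shows [d] unchanged in both environments, so [d] cannot be basic with [z] derived before the NEG suffix.
The underlying segment must be /z/; voiced fricatives become stops word-finally, yielding [d] there.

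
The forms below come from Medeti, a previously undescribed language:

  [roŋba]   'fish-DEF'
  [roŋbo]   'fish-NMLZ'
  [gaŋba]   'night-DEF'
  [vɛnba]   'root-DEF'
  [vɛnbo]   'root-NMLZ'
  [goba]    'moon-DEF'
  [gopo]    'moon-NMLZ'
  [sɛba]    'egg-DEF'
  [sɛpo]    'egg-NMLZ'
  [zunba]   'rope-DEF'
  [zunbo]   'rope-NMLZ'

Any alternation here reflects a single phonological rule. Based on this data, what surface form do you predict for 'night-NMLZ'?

The NMLZ suffix surfaces as [-bo] and [-po], depending on the final segment of the stem.
By contrast the DEF suffix keeps its initial [b] throughout — that segment must be underlying.
The NMLZ suffix is therefore /-po/ underlyingly, with post-nasal voicing: voiceless stops become voiced after a nasal.
After 'night', which ends in a nasal, the suffix surfaces as [-bo], giving [gaŋbo].

[gaŋbo]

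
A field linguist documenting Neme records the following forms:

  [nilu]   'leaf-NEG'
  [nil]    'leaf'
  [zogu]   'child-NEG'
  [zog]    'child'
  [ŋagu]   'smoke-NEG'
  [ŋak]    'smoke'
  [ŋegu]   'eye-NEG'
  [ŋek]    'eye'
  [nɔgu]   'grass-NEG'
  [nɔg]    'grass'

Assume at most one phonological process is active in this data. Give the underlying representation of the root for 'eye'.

The stem for 'eye' ends in [g] in [ŋegu] but [k] in [ŋek].
Compare 'grass', with invariant [g] in [nɔgu] and [nɔg]: an analysis with underlying /g/ and a rule producing [k] in isolation would wrongly predict alternation here too.
So /k/ is underlying, and a rule of intervocalic voicing — voiceless stops become voiced between vowels — gives [g].

/ŋek/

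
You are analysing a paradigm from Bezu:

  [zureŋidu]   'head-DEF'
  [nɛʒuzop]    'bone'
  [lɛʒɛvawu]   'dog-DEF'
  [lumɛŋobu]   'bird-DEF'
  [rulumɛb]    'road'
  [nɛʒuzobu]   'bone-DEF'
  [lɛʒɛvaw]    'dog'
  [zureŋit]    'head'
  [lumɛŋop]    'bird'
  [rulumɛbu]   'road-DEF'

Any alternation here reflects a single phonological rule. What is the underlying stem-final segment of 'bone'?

The stem for 'bone' ends in [p] in [nɛʒuzop] but [b] in [nɛʒuzobu].
But 'road' keeps [b] in both environments ([rulumɛb], [rulumɛbu]), so there is no rule changing /b/ to [p] in isolation.
The underlying segment must be /p/; voiceless stops become voiced between vowels, yielding [b] there.

/p/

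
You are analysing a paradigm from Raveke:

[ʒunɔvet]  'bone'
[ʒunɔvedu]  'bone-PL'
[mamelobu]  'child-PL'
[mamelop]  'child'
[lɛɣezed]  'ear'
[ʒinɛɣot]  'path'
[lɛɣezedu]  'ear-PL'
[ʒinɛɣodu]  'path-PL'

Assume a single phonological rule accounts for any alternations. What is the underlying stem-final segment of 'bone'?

/t/

In [ʒunɔvet] and [ʒunɔvedu] the final segment of 'bone' alternates: [t] ~ [d].
Compare 'ear', with invariant [d] in [lɛɣezed] and [lɛɣezedu]: an analysis with underlying /d/ and a rule producing [t] in isolation would wrongly predict alternation here too.
The alternation reflects intervocalic voicing: voiceless stops become voiced between vowels. /t/ is underlying.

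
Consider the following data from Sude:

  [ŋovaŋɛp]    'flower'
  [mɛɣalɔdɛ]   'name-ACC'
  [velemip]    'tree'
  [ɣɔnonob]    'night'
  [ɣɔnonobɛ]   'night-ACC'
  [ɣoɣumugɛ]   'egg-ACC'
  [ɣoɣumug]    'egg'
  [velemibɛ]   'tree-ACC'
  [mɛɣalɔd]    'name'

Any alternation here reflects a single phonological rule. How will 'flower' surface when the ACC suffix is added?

[ŋovaŋɛbɛ]

The stem for 'tree' ends in [p] in [velemip] but [b] in [velemibɛ].
But 'night' keeps [b] in both environments ([ɣɔnonob], [ɣɔnonobɛ]), so there is no rule changing /b/ to [p] in isolation.
Therefore /p/ is basic and [b] is derived by intervocalic voicing (voiceless stops become voiced between vowels).
The one attested form of 'flower', [ŋovaŋɛp], shows underlying /ŋovaŋɛp/. Applying the same rule between vowels gives [ŋovaŋɛbɛ].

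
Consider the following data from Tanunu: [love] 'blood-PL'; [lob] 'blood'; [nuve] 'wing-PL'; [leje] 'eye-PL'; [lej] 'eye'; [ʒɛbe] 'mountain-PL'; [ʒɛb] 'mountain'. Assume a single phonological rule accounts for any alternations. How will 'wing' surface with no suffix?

The root 'blood' surfaces as [love] and [lob], with a stem-final [v] ~ [b] alternation.
But 'mountain' keeps [b] in both environments ([ʒɛbe], [ʒɛb]), so there is no rule changing /b/ to [v] before the PL suffix.
Therefore /v/ is basic and [b] is derived by word-final hardening (voiced fricatives become stops word-finally).
The one attested form of 'wing', [nuve], shows underlying /nuv/. Applying the same rule word-finally gives [nub].

[nub]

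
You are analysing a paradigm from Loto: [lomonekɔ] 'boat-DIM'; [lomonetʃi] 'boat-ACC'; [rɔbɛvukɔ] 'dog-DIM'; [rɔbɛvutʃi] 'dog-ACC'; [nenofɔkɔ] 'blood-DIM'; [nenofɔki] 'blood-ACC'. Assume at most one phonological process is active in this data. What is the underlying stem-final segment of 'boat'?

/tʃ/

In [lomonekɔ] and [lomonetʃi] the final segment of 'boat' alternates: [k] ~ [tʃ].
If /k/ were underlying and a rule turned it into [tʃ] before the ACC suffix, 'blood' would also alternate; but it has [k] in both [nenofɔkɔ] and [nenofɔki].
So /tʃ/ is underlying, and a rule of depalatalization — palato-alveolar /tʃ/ becomes [k] when no front vowel follows — gives [k].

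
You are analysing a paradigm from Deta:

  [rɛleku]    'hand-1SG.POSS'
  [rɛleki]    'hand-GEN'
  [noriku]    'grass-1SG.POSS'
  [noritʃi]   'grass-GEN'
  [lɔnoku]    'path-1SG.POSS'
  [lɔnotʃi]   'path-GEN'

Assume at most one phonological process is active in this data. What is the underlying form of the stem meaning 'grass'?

The stem for 'grass' ends in [k] in [noriku] but [tʃ] in [noritʃi].
If /k/ were underlying and a rule turned it into [tʃ] before the GEN suffix, 'hand' would also alternate; but it has [k] in both [rɛleku] and [rɛleki].
The underlying segment must be /tʃ/; palato-alveolar /tʃ/ becomes [k] when no front vowel follows, yielding [k] there.
So 'grass' = /noritʃ/.

/noritʃ/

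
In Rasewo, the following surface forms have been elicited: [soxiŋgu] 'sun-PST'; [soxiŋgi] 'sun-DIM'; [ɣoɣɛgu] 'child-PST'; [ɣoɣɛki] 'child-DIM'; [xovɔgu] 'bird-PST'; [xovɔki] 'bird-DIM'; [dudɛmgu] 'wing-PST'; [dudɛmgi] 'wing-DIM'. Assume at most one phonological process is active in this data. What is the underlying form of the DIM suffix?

/-ki/

The DIM suffix surfaces as [-gi] and [-ki], depending on the final segment of the stem.
The PST suffix, which begins with [g], is invariant after every stem; so [g] is not altered by any rule here.
The DIM suffix is therefore /-ki/ underlyingly, with post-nasal voicing: voiceless stops become voiced after a nasal.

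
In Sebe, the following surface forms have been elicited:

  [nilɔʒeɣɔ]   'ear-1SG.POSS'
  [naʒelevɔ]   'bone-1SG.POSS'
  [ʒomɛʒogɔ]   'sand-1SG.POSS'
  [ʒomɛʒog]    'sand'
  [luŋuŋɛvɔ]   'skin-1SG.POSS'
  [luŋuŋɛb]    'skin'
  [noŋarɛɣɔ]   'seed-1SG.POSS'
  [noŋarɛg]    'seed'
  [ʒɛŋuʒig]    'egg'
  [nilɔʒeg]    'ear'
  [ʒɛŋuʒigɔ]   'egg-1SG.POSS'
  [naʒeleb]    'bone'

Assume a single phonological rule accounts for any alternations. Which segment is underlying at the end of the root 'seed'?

/ɣ/

In [noŋarɛɣɔ] and [noŋarɛg] the final segment of 'seed' alternates: [ɣ] ~ [g].
Compare 'sand', with invariant [g] in [ʒomɛʒogɔ] and [ʒomɛʒog]: an analysis with underlying /g/ and a rule producing [ɣ] before the 1SG.POSS suffix would wrongly predict alternation here too.
The alternation reflects word-final hardening: voiced fricatives become stops word-finally. /ɣ/ is underlying.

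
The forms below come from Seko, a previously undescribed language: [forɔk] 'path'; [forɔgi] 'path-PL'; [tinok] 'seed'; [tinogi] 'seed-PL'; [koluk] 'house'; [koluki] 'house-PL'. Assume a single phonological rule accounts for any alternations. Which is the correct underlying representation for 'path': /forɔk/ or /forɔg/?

'path' shows [k] ~ [g] at the end of the stem ([forɔk] vs [forɔgi]).
If /k/ were underlying and a rule turned it into [g] before the PL suffix, 'house' would also alternate; but it has [k] in both [koluk] and [koluki].
Therefore /g/ is basic and [k] is derived by word-final obstruent devoicing (voiced obstruents become voiceless word-finally).

/forɔg/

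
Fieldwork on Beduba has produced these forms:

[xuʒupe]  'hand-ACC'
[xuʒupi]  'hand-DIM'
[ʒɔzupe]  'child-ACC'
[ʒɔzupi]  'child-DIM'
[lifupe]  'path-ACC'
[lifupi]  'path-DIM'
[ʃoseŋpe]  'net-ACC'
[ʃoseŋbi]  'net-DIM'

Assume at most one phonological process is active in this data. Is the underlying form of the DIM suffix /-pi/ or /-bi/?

/-bi/

The DIM morpheme has two allomorphs, [-bi] and [-pi].
The ACC suffix, which begins with [p], is invariant after every stem; so [p] is not altered by any rule here.
So the underlying form is /-bi/, and voiced stops become voiceless after a vowel.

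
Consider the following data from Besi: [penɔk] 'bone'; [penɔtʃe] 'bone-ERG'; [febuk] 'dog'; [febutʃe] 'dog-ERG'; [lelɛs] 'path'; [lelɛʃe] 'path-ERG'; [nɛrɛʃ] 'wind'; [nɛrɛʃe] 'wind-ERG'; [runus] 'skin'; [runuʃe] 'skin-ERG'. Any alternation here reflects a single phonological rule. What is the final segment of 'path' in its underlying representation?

/s/

In [lelɛs] and [lelɛʃe] the final segment of 'path' alternates: [s] ~ [ʃ].
But 'wind' keeps [ʃ] in both environments ([nɛrɛʃ], [nɛrɛʃe]), so there is no rule changing /ʃ/ to [s] in isolation.
The underlying segment must be /s/; /k/ and /s/ become palato-alveolar [tʃ] and [ʃ] before a front vowel, yielding [ʃ] there.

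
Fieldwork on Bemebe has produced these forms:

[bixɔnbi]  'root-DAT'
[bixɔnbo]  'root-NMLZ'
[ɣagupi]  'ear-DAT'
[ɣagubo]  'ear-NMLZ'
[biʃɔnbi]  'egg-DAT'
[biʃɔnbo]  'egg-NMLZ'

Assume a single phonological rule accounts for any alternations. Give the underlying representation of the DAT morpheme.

The DAT suffix surfaces as [-bi] and [-pi], depending on the final segment of the stem.
The NMLZ suffix, which begins with [b], is invariant after every stem; so [b] is not altered by any rule here.
So the underlying form is /-pi/, and voiceless stops become voiced after a nasal.

/-pi/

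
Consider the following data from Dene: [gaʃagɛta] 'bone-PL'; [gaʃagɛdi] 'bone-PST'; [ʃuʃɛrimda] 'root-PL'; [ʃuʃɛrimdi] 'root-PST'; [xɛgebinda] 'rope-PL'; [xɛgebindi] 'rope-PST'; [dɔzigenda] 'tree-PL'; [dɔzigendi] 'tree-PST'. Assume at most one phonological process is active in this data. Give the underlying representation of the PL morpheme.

/-ta/

The PL morpheme has two allomorphs, [-da] and [-ta].
By contrast the PST suffix keeps its initial [d] throughout — that segment must be underlying.
The PL suffix is therefore /-ta/ underlyingly, with post-nasal voicing: voiceless stops become voiced after a nasal.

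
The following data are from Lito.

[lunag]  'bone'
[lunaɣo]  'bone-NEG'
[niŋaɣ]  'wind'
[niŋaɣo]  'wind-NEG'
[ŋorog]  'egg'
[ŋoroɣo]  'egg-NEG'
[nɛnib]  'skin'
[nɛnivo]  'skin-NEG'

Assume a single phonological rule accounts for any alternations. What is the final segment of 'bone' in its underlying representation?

'bone' shows [g] ~ [ɣ] at the end of the stem ([lunag] vs [lunaɣo]).
Compare 'wind', with invariant [ɣ] in [niŋaɣ] and [niŋaɣo]: an analysis with underlying /ɣ/ and a rule producing [g] in isolation would wrongly predict alternation here too.
The underlying segment must be /g/; voiced stops become fricatives between vowels, yielding [ɣ] there.

/g/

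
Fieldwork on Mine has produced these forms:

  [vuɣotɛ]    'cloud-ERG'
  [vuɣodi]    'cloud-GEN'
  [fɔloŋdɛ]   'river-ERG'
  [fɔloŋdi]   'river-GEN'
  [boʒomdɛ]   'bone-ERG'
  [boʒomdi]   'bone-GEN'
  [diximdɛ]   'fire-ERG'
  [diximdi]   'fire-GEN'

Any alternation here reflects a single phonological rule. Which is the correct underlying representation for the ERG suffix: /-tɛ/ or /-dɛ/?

/-tɛ/

The ERG morpheme has two allomorphs, [-dɛ] and [-tɛ].
The GEN suffix, which begins with [d], is invariant after every stem; so [d] is not altered by any rule here.
The ERG suffix is therefore /-tɛ/ underlyingly, with post-nasal voicing: voiceless stops become voiced after a nasal.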